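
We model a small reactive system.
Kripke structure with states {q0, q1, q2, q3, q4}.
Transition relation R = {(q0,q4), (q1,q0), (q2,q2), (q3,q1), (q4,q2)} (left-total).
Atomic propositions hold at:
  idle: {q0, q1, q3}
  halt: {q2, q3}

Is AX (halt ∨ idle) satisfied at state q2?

Yes

Sat(halt ∨ idle) = {q0, q1, q2, q3}
Sat(AX (halt ∨ idle)) = {s : every successor in {q0, q1, q2, q3}} = {q1, q2, q3, q4}
q2 ∈ Sat(AX (halt ∨ idle)) = {q1, q2, q3, q4}, so the formula holds at q2.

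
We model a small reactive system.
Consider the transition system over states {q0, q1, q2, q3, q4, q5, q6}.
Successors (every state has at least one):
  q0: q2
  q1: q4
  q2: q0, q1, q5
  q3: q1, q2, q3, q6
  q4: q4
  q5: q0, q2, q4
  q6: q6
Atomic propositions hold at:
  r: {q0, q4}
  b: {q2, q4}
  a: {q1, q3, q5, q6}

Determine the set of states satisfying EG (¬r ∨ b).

{q1, q2, q3, q4, q5, q6}

Sat(¬r) = {q1, q2, q3, q5, q6}
Sat(¬r ∨ b) = {q1, q2, q3, q4, q5, q6}
EG (¬r ∨ b): greatest fixpoint, start Z0 = {q1, q2, q3, q4, q5, q6}, keep only states in Sat with some successor in Z. Already a fixed point.
Sat(EG (¬r ∨ b)) = {q1, q2, q3, q4, q5, q6}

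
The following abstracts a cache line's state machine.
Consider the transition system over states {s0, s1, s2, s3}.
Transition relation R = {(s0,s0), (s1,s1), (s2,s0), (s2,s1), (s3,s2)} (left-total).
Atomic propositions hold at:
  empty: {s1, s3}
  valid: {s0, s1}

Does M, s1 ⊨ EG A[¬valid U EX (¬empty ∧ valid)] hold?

Sat(¬valid) = {s2, s3}
Sat(¬empty) = {s0, s2}
Sat(¬empty ∧ valid) = {s0}
Sat(EX (¬empty ∧ valid)) = {s : some successor in {s0}} = {s0, s2}
A[¬valid U EX (¬empty ∧ valid)]: least fixpoint, start Z0 = Sat(EX (¬empty ∧ valid)) = {s0, s2}, add states in Sat(¬valid) with every successor in Z. Z1 = {s0, s2, s3}; fixed.
Sat(A[¬valid U EX (¬empty ∧ valid)]) = {s0, s2, s3}
EG A[¬valid U EX (¬empty ∧ valid)]: greatest fixpoint, start Z0 = {s0, s2, s3}, keep only states in Sat with some successor in Z. Already a fixed point.
Sat(EG A[¬valid U EX (¬empty ∧ valid)]) = {s0, s2, s3}
s1 ∉ Sat(EG A[¬valid U EX (¬empty ∧ valid)]) = {s0, s2, s3}, so the formula does not hold at s1.

No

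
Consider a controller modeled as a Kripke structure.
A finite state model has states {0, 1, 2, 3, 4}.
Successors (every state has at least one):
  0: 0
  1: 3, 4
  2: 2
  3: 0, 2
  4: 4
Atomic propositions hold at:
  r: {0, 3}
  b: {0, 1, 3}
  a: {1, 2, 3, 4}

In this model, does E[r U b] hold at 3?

Yes

E[r U b]: least fixpoint, start Z0 = Sat(b) = {0, 1, 3}, add states in Sat(r) with some successor in Z. Already a fixed point.
Sat(E[r U b]) = {0, 1, 3}
3 ∈ Sat(E[r U b]) = {0, 1, 3}, so the formula holds at 3.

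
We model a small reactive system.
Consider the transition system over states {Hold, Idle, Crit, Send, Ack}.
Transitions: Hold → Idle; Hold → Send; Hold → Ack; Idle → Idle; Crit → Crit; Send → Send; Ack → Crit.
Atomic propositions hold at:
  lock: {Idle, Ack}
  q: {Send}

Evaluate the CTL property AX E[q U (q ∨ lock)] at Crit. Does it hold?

Sat(q ∨ lock) = {Idle, Send, Ack}
E[q U (q ∨ lock)]: least fixpoint, start Z0 = Sat((q ∨ lock)) = {Idle, Send, Ack}, add states in Sat(q) with some successor in Z. Already a fixed point.
Sat(E[q U (q ∨ lock)]) = {Idle, Send, Ack}
Sat(AX E[q U (q ∨ lock)]) = {s : every successor in {Idle, Send, Ack}} = {Hold, Idle, Send}
Crit ∉ Sat(AX E[q U (q ∨ lock)]) = {Hold, Idle, Send}, so the formula does not hold at Crit.

No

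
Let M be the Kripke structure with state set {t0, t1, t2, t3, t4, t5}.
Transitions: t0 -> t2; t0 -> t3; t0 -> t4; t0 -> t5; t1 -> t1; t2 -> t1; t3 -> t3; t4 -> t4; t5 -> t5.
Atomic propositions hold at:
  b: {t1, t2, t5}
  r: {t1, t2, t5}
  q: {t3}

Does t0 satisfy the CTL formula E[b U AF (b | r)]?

No

Sat(b | r) = {t1, t2, t5}
AF (b | r): least fixpoint, start Z0 = {t1, t2, t5}, add states with every successor in Z. Already a fixed point.
Sat(AF (b | r)) = {t1, t2, t5}
E[b U AF (b | r)]: least fixpoint, start Z0 = Sat(AF (b | r)) = {t1, t2, t5}, add states in Sat(b) with some successor in Z. Already a fixed point.
Sat(E[b U AF (b | r)]) = {t1, t2, t5}
t0 ∉ Sat(E[b U AF (b | r)]) = {t1, t2, t5}, so the formula does not hold at t0.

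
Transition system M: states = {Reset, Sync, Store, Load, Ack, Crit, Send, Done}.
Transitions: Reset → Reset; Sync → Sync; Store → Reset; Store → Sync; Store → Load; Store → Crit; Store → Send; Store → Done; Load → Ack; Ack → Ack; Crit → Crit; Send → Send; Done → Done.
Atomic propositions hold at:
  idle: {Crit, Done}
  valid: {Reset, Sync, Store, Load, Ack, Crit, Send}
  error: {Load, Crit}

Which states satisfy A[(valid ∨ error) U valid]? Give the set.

Sat(valid ∨ error) = {Reset, Sync, Store, Load, Ack, Crit, Send}
A[(valid ∨ error) U valid]: least fixpoint, start Z0 = Sat(valid) = {Reset, Sync, Store, Load, Ack, Crit, Send}, add states in Sat(valid ∨ error) with every successor in Z. Already a fixed point.
Sat(A[(valid ∨ error) U valid]) = {Reset, Sync, Store, Load, Ack, Crit, Send}

{Reset, Sync, Store, Load, Ack, Crit, Send}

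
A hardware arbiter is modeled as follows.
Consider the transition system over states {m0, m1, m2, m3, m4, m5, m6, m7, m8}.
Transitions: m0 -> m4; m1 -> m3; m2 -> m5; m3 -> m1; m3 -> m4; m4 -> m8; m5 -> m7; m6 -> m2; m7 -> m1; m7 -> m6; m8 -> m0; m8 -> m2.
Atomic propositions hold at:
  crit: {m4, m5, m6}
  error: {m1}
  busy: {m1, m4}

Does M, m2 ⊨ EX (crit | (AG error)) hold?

AG error: greatest fixpoint, start Z0 = {m1}, keep only states in Sat with every successor in Z. Z1 = ∅; fixed.
Sat(AG error) = ∅
Sat(crit | (AG error)) = {m4, m5, m6}
Sat(EX (crit | (AG error))) = {s : some successor in {m4, m5, m6}} = {m0, m2, m3, m7}
m2 ∈ Sat(EX (crit | (AG error))) = {m0, m2, m3, m7}, so the formula holds at m2.

Yes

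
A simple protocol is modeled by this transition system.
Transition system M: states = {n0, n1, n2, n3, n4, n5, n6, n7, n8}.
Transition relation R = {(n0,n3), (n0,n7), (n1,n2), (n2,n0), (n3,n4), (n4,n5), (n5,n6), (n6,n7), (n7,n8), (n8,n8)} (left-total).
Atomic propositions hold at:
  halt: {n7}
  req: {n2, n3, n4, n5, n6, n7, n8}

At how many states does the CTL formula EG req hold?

EG req: greatest fixpoint, start Z0 = {n2, n3, n4, n5, n6, n7, n8}, keep only states in Sat with some successor in Z. Z1 = {n3, n4, n5, n6, n7, n8}; fixed.
Sat(EG req) = {n3, n4, n5, n6, n7, n8}
|Sat(EG req)| = |{n3, n4, n5, n6, n7, n8}| = 6.

6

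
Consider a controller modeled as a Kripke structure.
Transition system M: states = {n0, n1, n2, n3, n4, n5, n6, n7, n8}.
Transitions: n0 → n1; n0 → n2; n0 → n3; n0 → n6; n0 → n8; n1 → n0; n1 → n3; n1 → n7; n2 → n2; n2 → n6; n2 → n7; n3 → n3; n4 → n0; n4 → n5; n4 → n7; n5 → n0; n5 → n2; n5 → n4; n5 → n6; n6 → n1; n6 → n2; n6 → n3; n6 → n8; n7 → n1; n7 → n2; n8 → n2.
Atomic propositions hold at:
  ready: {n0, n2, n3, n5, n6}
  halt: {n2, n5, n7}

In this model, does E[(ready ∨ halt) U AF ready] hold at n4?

No

Sat(ready ∨ halt) = {n0, n2, n3, n5, n6, n7}
AF ready: least fixpoint, start Z0 = {n0, n2, n3, n5, n6}, add states with every successor in Z. Z1 = {n0, n2, n3, n5, n6, n8}; fixed.
Sat(AF ready) = {n0, n2, n3, n5, n6, n8}
E[(ready ∨ halt) U AF ready]: least fixpoint, start Z0 = Sat(AF ready) = {n0, n2, n3, n5, n6, n8}, add states in Sat(ready ∨ halt) with some successor in Z. Z1 = {n0, n2, n3, n5, n6, n7, n8}; fixed.
Sat(E[(ready ∨ halt) U AF ready]) = {n0, n2, n3, n5, n6, n7, n8}
n4 ∉ Sat(E[(ready ∨ halt) U AF ready]) = {n0, n2, n3, n5, n6, n7, n8}, so the formula does not hold at n4.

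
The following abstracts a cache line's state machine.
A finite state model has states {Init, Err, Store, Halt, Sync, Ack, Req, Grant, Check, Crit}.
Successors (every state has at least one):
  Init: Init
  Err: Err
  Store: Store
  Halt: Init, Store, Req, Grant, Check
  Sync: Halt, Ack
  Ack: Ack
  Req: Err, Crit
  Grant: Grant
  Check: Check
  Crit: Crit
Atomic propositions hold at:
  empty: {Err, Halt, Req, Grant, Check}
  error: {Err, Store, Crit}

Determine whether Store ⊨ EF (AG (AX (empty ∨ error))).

Sat(empty ∨ error) = {Err, Store, Halt, Req, Grant, Check, Crit}
Sat(AX (empty ∨ error)) = {s : every successor in {Err, Store, Halt, Req, Grant, Check, Crit}} = {Err, Store, Req, Grant, Check, Crit}
AG (AX (empty ∨ error)): greatest fixpoint, start Z0 = {Err, Store, Req, Grant, Check, Crit}, keep only states in Sat with every successor in Z. Already a fixed point.
Sat(AG (AX (empty ∨ error))) = {Err, Store, Req, Grant, Check, Crit}
EF (AG (AX (empty ∨ error))): least fixpoint, start Z0 = {Err, Store, Req, Grant, Check, Crit}, add states with some successor in Z. Z1 = {Err, Store, Halt, Req, Grant, Check, Crit}; Z2 = {Err, Store, Halt, Sync, Req, Grant, Check, Crit}; fixed.
Sat(EF (AG (AX (empty ∨ error)))) = {Err, Store, Halt, Sync, Req, Grant, Check, Crit}
Store ∈ Sat(EF (AG (AX (empty ∨ error)))) = {Err, Store, Halt, Sync, Req, Grant, Check, Crit}, so the formula holds at Store.

Yes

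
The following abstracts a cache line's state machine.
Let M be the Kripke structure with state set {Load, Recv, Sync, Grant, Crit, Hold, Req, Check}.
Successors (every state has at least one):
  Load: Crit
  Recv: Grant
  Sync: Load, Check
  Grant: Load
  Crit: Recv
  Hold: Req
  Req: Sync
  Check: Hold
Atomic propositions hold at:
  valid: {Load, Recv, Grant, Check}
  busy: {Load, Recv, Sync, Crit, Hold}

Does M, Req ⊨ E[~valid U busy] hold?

Sat(~valid) = {Sync, Crit, Hold, Req}
E[~valid U busy]: least fixpoint, start Z0 = Sat(busy) = {Load, Recv, Sync, Crit, Hold}, add states in Sat(~valid) with some successor in Z. Z1 = {Load, Recv, Sync, Crit, Hold, Req}; fixed.
Sat(E[~valid U busy]) = {Load, Recv, Sync, Crit, Hold, Req}
Req ∈ Sat(E[~valid U busy]) = {Load, Recv, Sync, Crit, Hold, Req}, so the formula holds at Req.

Yes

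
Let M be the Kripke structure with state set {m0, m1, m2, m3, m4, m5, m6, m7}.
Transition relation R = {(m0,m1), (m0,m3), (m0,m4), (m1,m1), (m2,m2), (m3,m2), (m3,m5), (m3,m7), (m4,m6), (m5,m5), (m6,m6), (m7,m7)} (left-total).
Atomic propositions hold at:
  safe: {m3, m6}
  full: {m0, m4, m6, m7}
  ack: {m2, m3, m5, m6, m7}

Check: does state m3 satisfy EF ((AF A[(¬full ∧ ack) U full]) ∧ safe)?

No

Sat(¬full) = {m1, m2, m3, m5}
Sat(¬full ∧ ack) = {m2, m3, m5}
A[(¬full ∧ ack) U full]: least fixpoint, start Z0 = Sat(full) = {m0, m4, m6, m7}, add states in Sat(¬full ∧ ack) with every successor in Z. Already a fixed point.
Sat(A[(¬full ∧ ack) U full]) = {m0, m4, m6, m7}
AF A[(¬full ∧ ack) U full]: least fixpoint, start Z0 = {m0, m4, m6, m7}, add states with every successor in Z. Already a fixed point.
Sat(AF A[(¬full ∧ ack) U full]) = {m0, m4, m6, m7}
Sat((AF A[(¬full ∧ ack) U full]) ∧ safe) = {m6}
EF ((AF A[(¬full ∧ ack) U full]) ∧ safe): least fixpoint, start Z0 = {m6}, add states with some successor in Z. Z1 = {m4, m6}; Z2 = {m0, m4, m6}; fixed.
Sat(EF ((AF A[(¬full ∧ ack) U full]) ∧ safe)) = {m0, m4, m6}
m3 ∉ Sat(EF ((AF A[(¬full ∧ ack) U full]) ∧ safe)) = {m0, m4, m6}, so the formula does not hold at m3.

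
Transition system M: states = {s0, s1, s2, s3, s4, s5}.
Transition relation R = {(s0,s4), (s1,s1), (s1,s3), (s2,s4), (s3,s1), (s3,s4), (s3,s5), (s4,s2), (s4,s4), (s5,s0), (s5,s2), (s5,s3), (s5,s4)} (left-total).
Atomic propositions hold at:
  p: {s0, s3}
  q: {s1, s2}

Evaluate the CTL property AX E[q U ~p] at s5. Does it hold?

No

Sat(~p) = {s1, s2, s4, s5}
E[q U ~p]: least fixpoint, start Z0 = Sat(~p) = {s1, s2, s4, s5}, add states in Sat(q) with some successor in Z. Already a fixed point.
Sat(E[q U ~p]) = {s1, s2, s4, s5}
Sat(AX E[q U ~p]) = {s : every successor in {s1, s2, s4, s5}} = {s0, s2, s3, s4}
s5 ∉ Sat(AX E[q U ~p]) = {s0, s2, s3, s4}, so the formula does not hold at s5.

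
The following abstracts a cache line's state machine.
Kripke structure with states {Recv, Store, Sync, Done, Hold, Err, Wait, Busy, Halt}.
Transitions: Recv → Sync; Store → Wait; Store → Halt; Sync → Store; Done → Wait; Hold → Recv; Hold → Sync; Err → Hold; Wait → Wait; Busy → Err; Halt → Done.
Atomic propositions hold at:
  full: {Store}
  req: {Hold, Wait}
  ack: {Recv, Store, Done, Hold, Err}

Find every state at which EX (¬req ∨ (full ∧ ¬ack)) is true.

Sat(¬req) = {Recv, Store, Sync, Done, Err, Busy, Halt}
Sat(¬ack) = {Sync, Wait, Busy, Halt}
Sat(full ∧ ¬ack) = ∅
Sat(¬req ∨ (full ∧ ¬ack)) = {Recv, Store, Sync, Done, Err, Busy, Halt}
Sat(EX (¬req ∨ (full ∧ ¬ack))) = {s : some successor in {Recv, Store, Sync, Done, Err, Busy, Halt}} = {Recv, Store, Sync, Hold, Busy, Halt}

{Recv, Store, Sync, Hold, Busy, Halt}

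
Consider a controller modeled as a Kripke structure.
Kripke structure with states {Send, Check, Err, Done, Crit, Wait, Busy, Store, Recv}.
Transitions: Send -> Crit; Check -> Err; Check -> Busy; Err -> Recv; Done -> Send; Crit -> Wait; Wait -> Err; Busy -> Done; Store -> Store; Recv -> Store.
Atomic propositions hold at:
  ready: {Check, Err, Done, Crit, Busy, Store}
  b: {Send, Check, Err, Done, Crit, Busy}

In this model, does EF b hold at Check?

Yes

EF b: least fixpoint, start Z0 = {Send, Check, Err, Done, Crit, Busy}, add states with some successor in Z. Z1 = {Send, Check, Err, Done, Crit, Wait, Busy}; fixed.
Sat(EF b) = {Send, Check, Err, Done, Crit, Wait, Busy}
Check ∈ Sat(EF b) = {Send, Check, Err, Done, Crit, Wait, Busy}, so the formula holds at Check.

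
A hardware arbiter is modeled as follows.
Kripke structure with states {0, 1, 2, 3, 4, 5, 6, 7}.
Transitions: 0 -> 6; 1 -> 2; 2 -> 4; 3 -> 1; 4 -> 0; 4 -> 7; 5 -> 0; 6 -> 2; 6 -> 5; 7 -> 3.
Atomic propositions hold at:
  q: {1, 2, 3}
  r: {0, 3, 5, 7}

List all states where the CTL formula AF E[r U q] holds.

{1, 2, 3, 7}

E[r U q]: least fixpoint, start Z0 = Sat(q) = {1, 2, 3}, add states in Sat(r) with some successor in Z. Z1 = {1, 2, 3, 7}; fixed.
Sat(E[r U q]) = {1, 2, 3, 7}
AF E[r U q]: least fixpoint, start Z0 = {1, 2, 3, 7}, add states with every successor in Z. Already a fixed point.
Sat(AF E[r U q]) = {1, 2, 3, 7}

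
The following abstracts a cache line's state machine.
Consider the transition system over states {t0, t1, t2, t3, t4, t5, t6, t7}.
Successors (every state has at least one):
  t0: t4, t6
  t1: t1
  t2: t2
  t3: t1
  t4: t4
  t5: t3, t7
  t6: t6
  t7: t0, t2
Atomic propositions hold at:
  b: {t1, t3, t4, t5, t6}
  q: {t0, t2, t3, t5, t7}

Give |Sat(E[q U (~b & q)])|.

4

Sat(~b) = {t0, t2, t7}
Sat(~b & q) = {t0, t2, t7}
E[q U (~b & q)]: least fixpoint, start Z0 = Sat((~b & q)) = {t0, t2, t7}, add states in Sat(q) with some successor in Z. Z1 = {t0, t2, t5, t7}; fixed.
Sat(E[q U (~b & q)]) = {t0, t2, t5, t7}
|Sat(E[q U (~b & q)])| = |{t0, t2, t5, t7}| = 4.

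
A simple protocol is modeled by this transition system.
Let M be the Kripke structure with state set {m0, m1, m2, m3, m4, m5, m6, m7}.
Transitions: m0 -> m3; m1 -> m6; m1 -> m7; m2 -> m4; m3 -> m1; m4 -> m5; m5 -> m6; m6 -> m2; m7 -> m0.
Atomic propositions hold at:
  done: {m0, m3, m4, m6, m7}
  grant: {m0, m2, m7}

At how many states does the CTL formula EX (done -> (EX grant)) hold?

5

Sat(EX grant) = {s : some successor in {m0, m2, m7}} = {m1, m6, m7}
Sat(done -> (EX grant)) = {m1, m2, m5, m6, m7}
Sat(EX (done -> (EX grant))) = {s : some successor in {m1, m2, m5, m6, m7}} = {m1, m3, m4, m5, m6}
|Sat(EX (done -> (EX grant)))| = |{m1, m3, m4, m5, m6}| = 5.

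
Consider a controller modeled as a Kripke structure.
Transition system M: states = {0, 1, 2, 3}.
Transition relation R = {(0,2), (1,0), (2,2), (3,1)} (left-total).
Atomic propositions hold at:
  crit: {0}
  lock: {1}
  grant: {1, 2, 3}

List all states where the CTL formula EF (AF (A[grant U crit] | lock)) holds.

{0, 1, 3}

A[grant U crit]: least fixpoint, start Z0 = Sat(crit) = {0}, add states in Sat(grant) with every successor in Z. Z1 = {0, 1}; Z2 = {0, 1, 3}; fixed.
Sat(A[grant U crit]) = {0, 1, 3}
Sat(A[grant U crit] | lock) = {0, 1, 3}
AF (A[grant U crit] | lock): least fixpoint, start Z0 = {0, 1, 3}, add states with every successor in Z. Already a fixed point.
Sat(AF (A[grant U crit] | lock)) = {0, 1, 3}
EF (AF (A[grant U crit] | lock)): least fixpoint, start Z0 = {0, 1, 3}, add states with some successor in Z. Already a fixed point.
Sat(EF (AF (A[grant U crit] | lock))) = {0, 1, 3}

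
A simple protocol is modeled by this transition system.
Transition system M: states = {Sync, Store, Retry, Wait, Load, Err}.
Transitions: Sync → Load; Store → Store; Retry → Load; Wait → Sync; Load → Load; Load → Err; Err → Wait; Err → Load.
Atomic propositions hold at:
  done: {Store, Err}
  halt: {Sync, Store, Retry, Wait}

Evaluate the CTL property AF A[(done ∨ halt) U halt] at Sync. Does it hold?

Yes

Sat(done ∨ halt) = {Sync, Store, Retry, Wait, Err}
A[(done ∨ halt) U halt]: least fixpoint, start Z0 = Sat(halt) = {Sync, Store, Retry, Wait}, add states in Sat(done ∨ halt) with every successor in Z. Already a fixed point.
Sat(A[(done ∨ halt) U halt]) = {Sync, Store, Retry, Wait}
AF A[(done ∨ halt) U halt]: least fixpoint, start Z0 = {Sync, Store, Retry, Wait}, add states with every successor in Z. Already a fixed point.
Sat(AF A[(done ∨ halt) U halt]) = {Sync, Store, Retry, Wait}
Sync ∈ Sat(AF A[(done ∨ halt) U halt]) = {Sync, Store, Retry, Wait}, so the formula holds at Sync.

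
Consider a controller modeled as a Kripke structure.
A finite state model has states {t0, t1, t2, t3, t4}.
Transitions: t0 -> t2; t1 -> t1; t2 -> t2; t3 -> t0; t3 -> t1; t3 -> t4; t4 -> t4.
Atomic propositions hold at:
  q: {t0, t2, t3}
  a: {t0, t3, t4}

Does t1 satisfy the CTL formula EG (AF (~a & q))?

No

Sat(~a) = {t1, t2}
Sat(~a & q) = {t2}
AF (~a & q): least fixpoint, start Z0 = {t2}, add states with every successor in Z. Z1 = {t0, t2}; fixed.
Sat(AF (~a & q)) = {t0, t2}
EG (AF (~a & q)): greatest fixpoint, start Z0 = {t0, t2}, keep only states in Sat with some successor in Z. Already a fixed point.
Sat(EG (AF (~a & q))) = {t0, t2}
t1 ∉ Sat(EG (AF (~a & q))) = {t0, t2}, so the formula does not hold at t1.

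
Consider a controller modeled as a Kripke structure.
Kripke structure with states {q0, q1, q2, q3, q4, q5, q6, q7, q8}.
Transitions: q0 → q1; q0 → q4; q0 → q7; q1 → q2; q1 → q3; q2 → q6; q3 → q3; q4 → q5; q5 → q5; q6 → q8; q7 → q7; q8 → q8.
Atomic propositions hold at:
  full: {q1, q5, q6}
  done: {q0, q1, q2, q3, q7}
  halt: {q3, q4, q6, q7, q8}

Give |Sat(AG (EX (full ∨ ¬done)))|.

5

Sat(¬done) = {q4, q5, q6, q8}
Sat(full ∨ ¬done) = {q1, q4, q5, q6, q8}
Sat(EX (full ∨ ¬done)) = {s : some successor in {q1, q4, q5, q6, q8}} = {q0, q2, q4, q5, q6, q8}
AG (EX (full ∨ ¬done)): greatest fixpoint, start Z0 = {q0, q2, q4, q5, q6, q8}, keep only states in Sat with every successor in Z. Z1 = {q2, q4, q5, q6, q8}; fixed.
Sat(AG (EX (full ∨ ¬done))) = {q2, q4, q5, q6, q8}
|Sat(AG (EX (full ∨ ¬done)))| = |{q2, q4, q5, q6, q8}| = 5.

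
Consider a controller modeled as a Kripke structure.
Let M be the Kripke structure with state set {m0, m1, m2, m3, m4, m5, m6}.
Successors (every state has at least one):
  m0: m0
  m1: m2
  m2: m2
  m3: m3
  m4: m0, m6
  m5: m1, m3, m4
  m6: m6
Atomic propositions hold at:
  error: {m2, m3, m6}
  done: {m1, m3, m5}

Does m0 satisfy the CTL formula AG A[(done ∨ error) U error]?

Sat(done ∨ error) = {m1, m2, m3, m5, m6}
A[(done ∨ error) U error]: least fixpoint, start Z0 = Sat(error) = {m2, m3, m6}, add states in Sat(done ∨ error) with every successor in Z. Z1 = {m1, m2, m3, m6}; fixed.
Sat(A[(done ∨ error) U error]) = {m1, m2, m3, m6}
AG A[(done ∨ error) U error]: greatest fixpoint, start Z0 = {m1, m2, m3, m6}, keep only states in Sat with every successor in Z. Already a fixed point.
Sat(AG A[(done ∨ error) U error]) = {m1, m2, m3, m6}
m0 ∉ Sat(AG A[(done ∨ error) U error]) = {m1, m2, m3, m6}, so the formula does not hold at m0.

No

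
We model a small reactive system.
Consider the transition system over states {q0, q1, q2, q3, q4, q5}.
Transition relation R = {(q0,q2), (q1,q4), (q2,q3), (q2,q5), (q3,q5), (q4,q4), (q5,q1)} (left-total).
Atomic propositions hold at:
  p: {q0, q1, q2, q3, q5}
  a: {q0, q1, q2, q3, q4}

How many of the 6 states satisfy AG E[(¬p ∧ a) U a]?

2

Sat(¬p) = {q4}
Sat(¬p ∧ a) = {q4}
E[(¬p ∧ a) U a]: least fixpoint, start Z0 = Sat(a) = {q0, q1, q2, q3, q4}, add states in Sat(¬p ∧ a) with some successor in Z. Already a fixed point.
Sat(E[(¬p ∧ a) U a]) = {q0, q1, q2, q3, q4}
AG E[(¬p ∧ a) U a]: greatest fixpoint, start Z0 = {q0, q1, q2, q3, q4}, keep only states in Sat with every successor in Z. Z1 = {q0, q1, q4}; Z2 = {q1, q4}; fixed.
Sat(AG E[(¬p ∧ a) U a]) = {q1, q4}
|Sat(AG E[(¬p ∧ a) U a])| = |{q1, q4}| = 2.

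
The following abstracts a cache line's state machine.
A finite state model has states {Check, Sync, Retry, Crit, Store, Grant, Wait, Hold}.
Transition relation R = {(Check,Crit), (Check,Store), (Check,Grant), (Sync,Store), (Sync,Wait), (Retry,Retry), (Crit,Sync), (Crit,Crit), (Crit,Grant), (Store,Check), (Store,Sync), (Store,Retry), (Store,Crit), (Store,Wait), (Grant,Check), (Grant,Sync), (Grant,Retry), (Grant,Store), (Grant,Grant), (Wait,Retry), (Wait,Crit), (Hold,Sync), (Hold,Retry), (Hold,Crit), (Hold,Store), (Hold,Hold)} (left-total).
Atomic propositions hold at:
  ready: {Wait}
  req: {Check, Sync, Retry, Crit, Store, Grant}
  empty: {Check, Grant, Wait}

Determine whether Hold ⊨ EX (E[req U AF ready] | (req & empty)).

AF ready: least fixpoint, start Z0 = {Wait}, add states with every successor in Z. Already a fixed point.
Sat(AF ready) = {Wait}
E[req U AF ready]: least fixpoint, start Z0 = Sat(AF ready) = {Wait}, add states in Sat(req) with some successor in Z. Z1 = {Sync, Store, Wait}; Z2 = {Check, Sync, Crit, Store, Grant, Wait}; fixed.
Sat(E[req U AF ready]) = {Check, Sync, Crit, Store, Grant, Wait}
Sat(req & empty) = {Check, Grant}
Sat(E[req U AF ready] | (req & empty)) = {Check, Sync, Crit, Store, Grant, Wait}
Sat(EX (E[req U AF ready] | (req & empty))) = {s : some successor in {Check, Sync, Crit, Store, Grant, Wait}} = {Check, Sync, Crit, Store, Grant, Wait, Hold}
Hold ∈ Sat(EX (E[req U AF ready] | (req & empty))) = {Check, Sync, Crit, Store, Grant, Wait, Hold}, so the formula holds at Hold.

Yes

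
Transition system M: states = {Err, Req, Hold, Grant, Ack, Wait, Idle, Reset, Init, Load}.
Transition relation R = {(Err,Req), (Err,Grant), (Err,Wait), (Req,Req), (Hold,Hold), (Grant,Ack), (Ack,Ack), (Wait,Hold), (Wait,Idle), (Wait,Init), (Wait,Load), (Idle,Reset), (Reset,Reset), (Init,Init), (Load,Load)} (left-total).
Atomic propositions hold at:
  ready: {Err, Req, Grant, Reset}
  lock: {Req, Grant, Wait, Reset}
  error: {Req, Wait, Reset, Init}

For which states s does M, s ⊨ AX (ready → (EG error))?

{Req, Hold, Grant, Ack, Wait, Idle, Reset, Init, Load}

EG error: greatest fixpoint, start Z0 = {Req, Wait, Reset, Init}, keep only states in Sat with some successor in Z. Already a fixed point.
Sat(EG error) = {Req, Wait, Reset, Init}
Sat(ready → (EG error)) = {Req, Hold, Ack, Wait, Idle, Reset, Init, Load}
Sat(AX (ready → (EG error))) = {s : every successor in {Req, Hold, Ack, Wait, Idle, Reset, Init, Load}} = {Req, Hold, Grant, Ack, Wait, Idle, Reset, Init, Load}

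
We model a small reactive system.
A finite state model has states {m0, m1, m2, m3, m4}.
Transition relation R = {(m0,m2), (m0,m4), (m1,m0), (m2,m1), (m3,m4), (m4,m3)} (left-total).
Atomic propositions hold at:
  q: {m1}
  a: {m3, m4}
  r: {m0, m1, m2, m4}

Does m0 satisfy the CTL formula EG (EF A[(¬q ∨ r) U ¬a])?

Yes

Sat(¬q) = {m0, m2, m3, m4}
Sat(¬q ∨ r) = {m0, m1, m2, m3, m4}
Sat(¬a) = {m0, m1, m2}
A[(¬q ∨ r) U ¬a]: least fixpoint, start Z0 = Sat(¬a) = {m0, m1, m2}, add states in Sat(¬q ∨ r) with every successor in Z. Already a fixed point.
Sat(A[(¬q ∨ r) U ¬a]) = {m0, m1, m2}
EF A[(¬q ∨ r) U ¬a]: least fixpoint, start Z0 = {m0, m1, m2}, add states with some successor in Z. Already a fixed point.
Sat(EF A[(¬q ∨ r) U ¬a]) = {m0, m1, m2}
EG (EF A[(¬q ∨ r) U ¬a]): greatest fixpoint, start Z0 = {m0, m1, m2}, keep only states in Sat with some successor in Z. Already a fixed point.
Sat(EG (EF A[(¬q ∨ r) U ¬a])) = {m0, m1, m2}
m0 ∈ Sat(EG (EF A[(¬q ∨ r) U ¬a])) = {m0, m1, m2}, so the formula holds at m0.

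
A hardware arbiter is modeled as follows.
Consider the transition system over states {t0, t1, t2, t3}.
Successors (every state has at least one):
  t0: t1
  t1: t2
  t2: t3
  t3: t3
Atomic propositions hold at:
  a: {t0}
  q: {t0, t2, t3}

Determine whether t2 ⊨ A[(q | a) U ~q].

Sat(q | a) = {t0, t2, t3}
Sat(~q) = {t1}
A[(q | a) U ~q]: least fixpoint, start Z0 = Sat(~q) = {t1}, add states in Sat(q | a) with every successor in Z. Z1 = {t0, t1}; fixed.
Sat(A[(q | a) U ~q]) = {t0, t1}
t2 ∉ Sat(A[(q | a) U ~q]) = {t0, t1}, so the formula does not hold at t2.

No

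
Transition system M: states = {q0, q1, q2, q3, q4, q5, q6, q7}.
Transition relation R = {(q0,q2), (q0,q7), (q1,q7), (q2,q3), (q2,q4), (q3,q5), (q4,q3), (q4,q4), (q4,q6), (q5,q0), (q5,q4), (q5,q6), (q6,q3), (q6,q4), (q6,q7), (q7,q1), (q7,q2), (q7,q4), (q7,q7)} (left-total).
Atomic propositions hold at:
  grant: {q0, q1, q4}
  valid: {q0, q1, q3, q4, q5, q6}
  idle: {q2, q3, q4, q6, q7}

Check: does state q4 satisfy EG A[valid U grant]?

A[valid U grant]: least fixpoint, start Z0 = Sat(grant) = {q0, q1, q4}, add states in Sat(valid) with every successor in Z. Already a fixed point.
Sat(A[valid U grant]) = {q0, q1, q4}
EG A[valid U grant]: greatest fixpoint, start Z0 = {q0, q1, q4}, keep only states in Sat with some successor in Z. Z1 = {q4}; fixed.
Sat(EG A[valid U grant]) = {q4}
q4 ∈ Sat(EG A[valid U grant]) = {q4}, so the formula holds at q4.

Yes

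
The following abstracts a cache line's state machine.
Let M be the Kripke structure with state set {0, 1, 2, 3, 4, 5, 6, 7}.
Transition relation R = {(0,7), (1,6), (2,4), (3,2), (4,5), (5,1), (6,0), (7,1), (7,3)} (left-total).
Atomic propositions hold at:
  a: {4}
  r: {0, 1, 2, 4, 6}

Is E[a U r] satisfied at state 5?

E[a U r]: least fixpoint, start Z0 = Sat(r) = {0, 1, 2, 4, 6}, add states in Sat(a) with some successor in Z. Already a fixed point.
Sat(E[a U r]) = {0, 1, 2, 4, 6}
5 ∉ Sat(E[a U r]) = {0, 1, 2, 4, 6}, so the formula does not hold at 5.

No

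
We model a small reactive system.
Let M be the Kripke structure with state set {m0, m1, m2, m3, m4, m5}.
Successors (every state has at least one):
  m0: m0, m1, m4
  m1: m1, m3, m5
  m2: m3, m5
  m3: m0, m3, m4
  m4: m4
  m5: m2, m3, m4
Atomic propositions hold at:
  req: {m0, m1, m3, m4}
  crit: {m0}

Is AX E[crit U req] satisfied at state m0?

E[crit U req]: least fixpoint, start Z0 = Sat(req) = {m0, m1, m3, m4}, add states in Sat(crit) with some successor in Z. Already a fixed point.
Sat(E[crit U req]) = {m0, m1, m3, m4}
Sat(AX E[crit U req]) = {s : every successor in {m0, m1, m3, m4}} = {m0, m3, m4}
m0 ∈ Sat(AX E[crit U req]) = {m0, m3, m4}, so the formula holds at m0.

Yes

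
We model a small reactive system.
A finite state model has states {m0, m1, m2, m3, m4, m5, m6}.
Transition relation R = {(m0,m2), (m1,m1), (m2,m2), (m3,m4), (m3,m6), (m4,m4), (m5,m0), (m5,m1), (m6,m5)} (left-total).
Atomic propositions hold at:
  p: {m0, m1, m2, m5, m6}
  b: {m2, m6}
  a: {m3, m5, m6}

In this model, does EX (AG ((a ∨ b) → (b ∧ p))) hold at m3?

Sat(a ∨ b) = {m2, m3, m5, m6}
Sat(b ∧ p) = {m2, m6}
Sat((a ∨ b) → (b ∧ p)) = {m0, m1, m2, m4, m6}
AG ((a ∨ b) → (b ∧ p)): greatest fixpoint, start Z0 = {m0, m1, m2, m4, m6}, keep only states in Sat with every successor in Z. Z1 = {m0, m1, m2, m4}; fixed.
Sat(AG ((a ∨ b) → (b ∧ p))) = {m0, m1, m2, m4}
Sat(EX (AG ((a ∨ b) → (b ∧ p)))) = {s : some successor in {m0, m1, m2, m4}} = {m0, m1, m2, m3, m4, m5}
m3 ∈ Sat(EX (AG ((a ∨ b) → (b ∧ p)))) = {m0, m1, m2, m3, m4, m5}, so the formula holds at m3.

Yes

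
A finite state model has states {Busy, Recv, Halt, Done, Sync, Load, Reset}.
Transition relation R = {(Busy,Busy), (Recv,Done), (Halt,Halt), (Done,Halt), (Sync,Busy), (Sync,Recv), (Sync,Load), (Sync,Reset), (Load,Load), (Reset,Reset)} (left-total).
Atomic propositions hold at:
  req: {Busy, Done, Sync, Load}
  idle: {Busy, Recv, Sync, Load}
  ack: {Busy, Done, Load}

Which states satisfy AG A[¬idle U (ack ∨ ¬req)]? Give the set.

{Busy, Recv, Halt, Done, Load, Reset}

Sat(¬idle) = {Halt, Done, Reset}
Sat(¬req) = {Recv, Halt, Reset}
Sat(ack ∨ ¬req) = {Busy, Recv, Halt, Done, Load, Reset}
A[¬idle U (ack ∨ ¬req)]: least fixpoint, start Z0 = Sat((ack ∨ ¬req)) = {Busy, Recv, Halt, Done, Load, Reset}, add states in Sat(¬idle) with every successor in Z. Already a fixed point.
Sat(A[¬idle U (ack ∨ ¬req)]) = {Busy, Recv, Halt, Done, Load, Reset}
AG A[¬idle U (ack ∨ ¬req)]: greatest fixpoint, start Z0 = {Busy, Recv, Halt, Done, Load, Reset}, keep only states in Sat with every successor in Z. Already a fixed point.
Sat(AG A[¬idle U (ack ∨ ¬req)]) = {Busy, Recv, Halt, Done, Load, Reset}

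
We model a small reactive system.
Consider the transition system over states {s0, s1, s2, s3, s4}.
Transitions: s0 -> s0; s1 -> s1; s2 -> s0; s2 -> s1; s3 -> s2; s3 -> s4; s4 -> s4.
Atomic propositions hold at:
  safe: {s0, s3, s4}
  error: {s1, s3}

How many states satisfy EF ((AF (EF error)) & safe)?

EF error: least fixpoint, start Z0 = {s1, s3}, add states with some successor in Z. Z1 = {s1, s2, s3}; fixed.
Sat(EF error) = {s1, s2, s3}
AF (EF error): least fixpoint, start Z0 = {s1, s2, s3}, add states with every successor in Z. Already a fixed point.
Sat(AF (EF error)) = {s1, s2, s3}
Sat((AF (EF error)) & safe) = {s3}
EF ((AF (EF error)) & safe): least fixpoint, start Z0 = {s3}, add states with some successor in Z. Already a fixed point.
Sat(EF ((AF (EF error)) & safe)) = {s3}
|Sat(EF ((AF (EF error)) & safe))| = |{s3}| = 1.

1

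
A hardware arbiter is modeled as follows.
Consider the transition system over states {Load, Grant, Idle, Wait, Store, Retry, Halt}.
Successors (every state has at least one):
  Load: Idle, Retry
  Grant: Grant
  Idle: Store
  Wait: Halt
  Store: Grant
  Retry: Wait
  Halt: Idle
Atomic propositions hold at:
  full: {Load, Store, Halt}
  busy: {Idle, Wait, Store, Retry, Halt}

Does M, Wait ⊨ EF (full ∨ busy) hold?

Sat(full ∨ busy) = {Load, Idle, Wait, Store, Retry, Halt}
EF (full ∨ busy): least fixpoint, start Z0 = {Load, Idle, Wait, Store, Retry, Halt}, add states with some successor in Z. Already a fixed point.
Sat(EF (full ∨ busy)) = {Load, Idle, Wait, Store, Retry, Halt}
Wait ∈ Sat(EF (full ∨ busy)) = {Load, Idle, Wait, Store, Retry, Halt}, so the formula holds at Wait.

Yes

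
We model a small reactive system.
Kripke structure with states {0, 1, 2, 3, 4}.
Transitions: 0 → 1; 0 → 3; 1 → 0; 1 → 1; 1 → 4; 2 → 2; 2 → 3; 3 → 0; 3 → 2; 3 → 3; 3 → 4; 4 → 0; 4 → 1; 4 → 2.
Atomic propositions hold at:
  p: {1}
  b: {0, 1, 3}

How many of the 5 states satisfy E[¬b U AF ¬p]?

Sat(¬b) = {2, 4}
Sat(¬p) = {0, 2, 3, 4}
AF ¬p: least fixpoint, start Z0 = {0, 2, 3, 4}, add states with every successor in Z. Already a fixed point.
Sat(AF ¬p) = {0, 2, 3, 4}
E[¬b U AF ¬p]: least fixpoint, start Z0 = Sat(AF ¬p) = {0, 2, 3, 4}, add states in Sat(¬b) with some successor in Z. Already a fixed point.
Sat(E[¬b U AF ¬p]) = {0, 2, 3, 4}
|Sat(E[¬b U AF ¬p])| = |{0, 2, 3, 4}| = 4.

4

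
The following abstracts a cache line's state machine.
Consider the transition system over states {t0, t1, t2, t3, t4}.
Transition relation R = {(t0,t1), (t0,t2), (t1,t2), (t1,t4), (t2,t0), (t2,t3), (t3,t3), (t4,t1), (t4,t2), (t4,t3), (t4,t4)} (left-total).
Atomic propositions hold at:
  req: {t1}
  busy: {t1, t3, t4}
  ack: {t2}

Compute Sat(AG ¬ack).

Sat(¬ack) = {t0, t1, t3, t4}
AG ¬ack: greatest fixpoint, start Z0 = {t0, t1, t3, t4}, keep only states in Sat with every successor in Z. Z1 = {t3}; fixed.
Sat(AG ¬ack) = {t3}

{t3}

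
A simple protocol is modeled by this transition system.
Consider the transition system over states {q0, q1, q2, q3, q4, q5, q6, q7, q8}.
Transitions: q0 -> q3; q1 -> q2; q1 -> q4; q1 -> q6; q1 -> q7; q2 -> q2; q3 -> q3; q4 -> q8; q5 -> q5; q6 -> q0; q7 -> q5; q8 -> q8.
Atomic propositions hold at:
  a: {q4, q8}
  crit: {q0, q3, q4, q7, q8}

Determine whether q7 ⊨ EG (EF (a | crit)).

No

Sat(a | crit) = {q0, q3, q4, q7, q8}
EF (a | crit): least fixpoint, start Z0 = {q0, q3, q4, q7, q8}, add states with some successor in Z. Z1 = {q0, q1, q3, q4, q6, q7, q8}; fixed.
Sat(EF (a | crit)) = {q0, q1, q3, q4, q6, q7, q8}
EG (EF (a | crit)): greatest fixpoint, start Z0 = {q0, q1, q3, q4, q6, q7, q8}, keep only states in Sat with some successor in Z. Z1 = {q0, q1, q3, q4, q6, q8}; fixed.
Sat(EG (EF (a | crit))) = {q0, q1, q3, q4, q6, q8}
q7 ∉ Sat(EG (EF (a | crit))) = {q0, q1, q3, q4, q6, q8}, so the formula does not hold at q7.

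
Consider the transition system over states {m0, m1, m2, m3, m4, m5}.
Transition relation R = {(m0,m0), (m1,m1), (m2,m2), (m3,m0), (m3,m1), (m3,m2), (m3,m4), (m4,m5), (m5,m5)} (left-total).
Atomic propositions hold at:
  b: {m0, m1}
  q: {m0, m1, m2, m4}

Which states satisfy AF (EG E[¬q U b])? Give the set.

{m0, m1, m3}

Sat(¬q) = {m3, m5}
E[¬q U b]: least fixpoint, start Z0 = Sat(b) = {m0, m1}, add states in Sat(¬q) with some successor in Z. Z1 = {m0, m1, m3}; fixed.
Sat(E[¬q U b]) = {m0, m1, m3}
EG E[¬q U b]: greatest fixpoint, start Z0 = {m0, m1, m3}, keep only states in Sat with some successor in Z. Already a fixed point.
Sat(EG E[¬q U b]) = {m0, m1, m3}
AF (EG E[¬q U b]): least fixpoint, start Z0 = {m0, m1, m3}, add states with every successor in Z. Already a fixed point.
Sat(AF (EG E[¬q U b])) = {m0, m1, m3}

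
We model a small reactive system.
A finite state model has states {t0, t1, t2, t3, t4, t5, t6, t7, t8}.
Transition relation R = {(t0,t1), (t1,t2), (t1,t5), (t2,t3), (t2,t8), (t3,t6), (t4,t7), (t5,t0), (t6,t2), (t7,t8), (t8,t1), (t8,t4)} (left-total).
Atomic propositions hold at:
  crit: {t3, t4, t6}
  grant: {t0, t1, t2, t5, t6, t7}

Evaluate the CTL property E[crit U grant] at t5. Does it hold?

E[crit U grant]: least fixpoint, start Z0 = Sat(grant) = {t0, t1, t2, t5, t6, t7}, add states in Sat(crit) with some successor in Z. Z1 = {t0, t1, t2, t3, t4, t5, t6, t7}; fixed.
Sat(E[crit U grant]) = {t0, t1, t2, t3, t4, t5, t6, t7}
t5 ∈ Sat(E[crit U grant]) = {t0, t1, t2, t3, t4, t5, t6, t7}, so the formula holds at t5.

Yes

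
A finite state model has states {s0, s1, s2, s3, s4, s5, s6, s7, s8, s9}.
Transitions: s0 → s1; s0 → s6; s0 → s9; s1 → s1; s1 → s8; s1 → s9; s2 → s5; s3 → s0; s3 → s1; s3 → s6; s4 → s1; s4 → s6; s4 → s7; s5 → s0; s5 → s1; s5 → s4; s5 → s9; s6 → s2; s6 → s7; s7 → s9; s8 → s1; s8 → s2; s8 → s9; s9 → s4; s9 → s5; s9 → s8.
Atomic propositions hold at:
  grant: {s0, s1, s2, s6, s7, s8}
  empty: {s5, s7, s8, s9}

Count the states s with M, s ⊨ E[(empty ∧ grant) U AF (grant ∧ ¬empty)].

6

Sat(empty ∧ grant) = {s7, s8}
Sat(¬empty) = {s0, s1, s2, s3, s4, s6}
Sat(grant ∧ ¬empty) = {s0, s1, s2, s6}
AF (grant ∧ ¬empty): least fixpoint, start Z0 = {s0, s1, s2, s6}, add states with every successor in Z. Z1 = {s0, s1, s2, s3, s6}; fixed.
Sat(AF (grant ∧ ¬empty)) = {s0, s1, s2, s3, s6}
E[(empty ∧ grant) U AF (grant ∧ ¬empty)]: least fixpoint, start Z0 = Sat(AF (grant ∧ ¬empty)) = {s0, s1, s2, s3, s6}, add states in Sat(empty ∧ grant) with some successor in Z. Z1 = {s0, s1, s2, s3, s6, s8}; fixed.
Sat(E[(empty ∧ grant) U AF (grant ∧ ¬empty)]) = {s0, s1, s2, s3, s6, s8}
|Sat(E[(empty ∧ grant) U AF (grant ∧ ¬empty)])| = |{s0, s1, s2, s3, s6, s8}| = 6.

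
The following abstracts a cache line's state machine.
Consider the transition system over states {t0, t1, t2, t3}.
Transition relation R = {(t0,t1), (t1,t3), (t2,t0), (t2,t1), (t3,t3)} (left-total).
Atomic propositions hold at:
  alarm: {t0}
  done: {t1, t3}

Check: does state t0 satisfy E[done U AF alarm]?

Yes

AF alarm: least fixpoint, start Z0 = {t0}, add states with every successor in Z. Already a fixed point.
Sat(AF alarm) = {t0}
E[done U AF alarm]: least fixpoint, start Z0 = Sat(AF alarm) = {t0}, add states in Sat(done) with some successor in Z. Already a fixed point.
Sat(E[done U AF alarm]) = {t0}
t0 ∈ Sat(E[done U AF alarm]) = {t0}, so the formula holds at t0.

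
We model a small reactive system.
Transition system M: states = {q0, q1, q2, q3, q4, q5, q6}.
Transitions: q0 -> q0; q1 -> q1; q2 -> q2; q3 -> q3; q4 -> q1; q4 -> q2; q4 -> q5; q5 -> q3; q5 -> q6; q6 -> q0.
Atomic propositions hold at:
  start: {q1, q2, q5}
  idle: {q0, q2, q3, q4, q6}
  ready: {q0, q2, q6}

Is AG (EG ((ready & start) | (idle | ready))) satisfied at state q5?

No

Sat(ready & start) = {q2}
Sat(idle | ready) = {q0, q2, q3, q4, q6}
Sat((ready & start) | (idle | ready)) = {q0, q2, q3, q4, q6}
EG ((ready & start) | (idle | ready)): greatest fixpoint, start Z0 = {q0, q2, q3, q4, q6}, keep only states in Sat with some successor in Z. Already a fixed point.
Sat(EG ((ready & start) | (idle | ready))) = {q0, q2, q3, q4, q6}
AG (EG ((ready & start) | (idle | ready))): greatest fixpoint, start Z0 = {q0, q2, q3, q4, q6}, keep only states in Sat with every successor in Z. Z1 = {q0, q2, q3, q6}; fixed.
Sat(AG (EG ((ready & start) | (idle | ready)))) = {q0, q2, q3, q6}
q5 ∉ Sat(AG (EG ((ready & start) | (idle | ready)))) = {q0, q2, q3, q6}, so the formula does not hold at q5.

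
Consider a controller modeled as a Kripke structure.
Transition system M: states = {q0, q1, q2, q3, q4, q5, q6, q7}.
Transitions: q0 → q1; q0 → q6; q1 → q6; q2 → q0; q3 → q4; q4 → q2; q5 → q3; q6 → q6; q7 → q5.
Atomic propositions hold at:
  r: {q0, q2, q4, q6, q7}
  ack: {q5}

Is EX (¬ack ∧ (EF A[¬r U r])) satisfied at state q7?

No

Sat(¬ack) = {q0, q1, q2, q3, q4, q6, q7}
Sat(¬r) = {q1, q3, q5}
A[¬r U r]: least fixpoint, start Z0 = Sat(r) = {q0, q2, q4, q6, q7}, add states in Sat(¬r) with every successor in Z. Z1 = {q0, q1, q2, q3, q4, q6, q7}; Z2 = {q0, q1, q2, q3, q4, q5, q6, q7}; fixed.
Sat(A[¬r U r]) = {q0, q1, q2, q3, q4, q5, q6, q7}
EF A[¬r U r]: least fixpoint, start Z0 = {q0, q1, q2, q3, q4, q5, q6, q7}, add states with some successor in Z. Already a fixed point.
Sat(EF A[¬r U r]) = {q0, q1, q2, q3, q4, q5, q6, q7}
Sat(¬ack ∧ (EF A[¬r U r])) = {q0, q1, q2, q3, q4, q6, q7}
Sat(EX (¬ack ∧ (EF A[¬r U r]))) = {s : some successor in {q0, q1, q2, q3, q4, q6, q7}} = {q0, q1, q2, q3, q4, q5, q6}
q7 ∉ Sat(EX (¬ack ∧ (EF A[¬r U r]))) = {q0, q1, q2, q3, q4, q5, q6}, so the formula does not hold at q7.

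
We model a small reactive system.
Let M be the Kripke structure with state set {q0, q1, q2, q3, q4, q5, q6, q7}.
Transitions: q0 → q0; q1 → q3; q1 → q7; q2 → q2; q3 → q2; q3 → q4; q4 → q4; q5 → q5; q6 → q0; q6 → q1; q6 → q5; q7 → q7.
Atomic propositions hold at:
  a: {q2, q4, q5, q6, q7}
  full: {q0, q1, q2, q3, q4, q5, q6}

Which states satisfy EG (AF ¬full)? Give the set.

Sat(¬full) = {q7}
AF ¬full: least fixpoint, start Z0 = {q7}, add states with every successor in Z. Already a fixed point.
Sat(AF ¬full) = {q7}
EG (AF ¬full): greatest fixpoint, start Z0 = {q7}, keep only states in Sat with some successor in Z. Already a fixed point.
Sat(EG (AF ¬full)) = {q7}

{q7}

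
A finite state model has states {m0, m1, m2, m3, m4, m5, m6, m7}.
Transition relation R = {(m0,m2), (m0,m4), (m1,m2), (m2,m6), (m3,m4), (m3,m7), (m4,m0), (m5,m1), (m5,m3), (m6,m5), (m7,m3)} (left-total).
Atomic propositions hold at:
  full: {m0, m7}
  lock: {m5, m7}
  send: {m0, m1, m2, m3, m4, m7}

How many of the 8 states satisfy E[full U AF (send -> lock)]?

6

Sat(send -> lock) = {m5, m6, m7}
AF (send -> lock): least fixpoint, start Z0 = {m5, m6, m7}, add states with every successor in Z. Z1 = {m2, m5, m6, m7}; Z2 = {m1, m2, m5, m6, m7}; fixed.
Sat(AF (send -> lock)) = {m1, m2, m5, m6, m7}
E[full U AF (send -> lock)]: least fixpoint, start Z0 = Sat(AF (send -> lock)) = {m1, m2, m5, m6, m7}, add states in Sat(full) with some successor in Z. Z1 = {m0, m1, m2, m5, m6, m7}; fixed.
Sat(E[full U AF (send -> lock)]) = {m0, m1, m2, m5, m6, m7}
|Sat(E[full U AF (send -> lock)])| = |{m0, m1, m2, m5, m6, m7}| = 6.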